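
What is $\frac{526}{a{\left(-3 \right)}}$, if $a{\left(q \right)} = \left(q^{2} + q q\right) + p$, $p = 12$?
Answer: $\frac{263}{15} \approx 17.533$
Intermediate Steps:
$a{\left(q \right)} = 12 + 2 q^{2}$ ($a{\left(q \right)} = \left(q^{2} + q q\right) + 12 = \left(q^{2} + q^{2}\right) + 12 = 2 q^{2} + 12 = 12 + 2 q^{2}$)
$\frac{526}{a{\left(-3 \right)}} = \frac{526}{12 + 2 \left(-3\right)^{2}} = \frac{526}{12 + 2 \cdot 9} = \frac{526}{12 + 18} = \frac{526}{30} = 526 \cdot \frac{1}{30} = \frac{263}{15}$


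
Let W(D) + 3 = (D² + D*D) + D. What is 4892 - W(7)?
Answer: 4790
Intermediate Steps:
W(D) = -3 + D + 2*D² (W(D) = -3 + ((D² + D*D) + D) = -3 + ((D² + D²) + D) = -3 + (2*D² + D) = -3 + (D + 2*D²) = -3 + D + 2*D²)
4892 - W(7) = 4892 - (-3 + 7 + 2*7²) = 4892 - (-3 + 7 + 2*49) = 4892 - (-3 + 7 + 98) = 4892 - 1*102 = 4892 - 102 = 4790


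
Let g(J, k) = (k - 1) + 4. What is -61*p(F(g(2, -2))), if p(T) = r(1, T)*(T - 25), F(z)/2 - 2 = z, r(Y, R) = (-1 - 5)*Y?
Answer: -6954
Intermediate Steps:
r(Y, R) = -6*Y
g(J, k) = 3 + k (g(J, k) = (-1 + k) + 4 = 3 + k)
F(z) = 4 + 2*z
p(T) = 150 - 6*T (p(T) = (-6*1)*(T - 25) = -6*(-25 + T) = 150 - 6*T)
-61*p(F(g(2, -2))) = -61*(150 - 6*(4 + 2*(3 - 2))) = -61*(150 - 6*(4 + 2*1)) = -61*(150 - 6*(4 + 2)) = -61*(150 - 6*6) = -61*(150 - 36) = -61*114 = -6954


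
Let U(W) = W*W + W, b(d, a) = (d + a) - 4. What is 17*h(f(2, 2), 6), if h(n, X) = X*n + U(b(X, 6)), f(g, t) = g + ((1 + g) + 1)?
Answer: 1836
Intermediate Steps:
b(d, a) = -4 + a + d (b(d, a) = (a + d) - 4 = -4 + a + d)
U(W) = W + W² (U(W) = W² + W = W + W²)
f(g, t) = 2 + 2*g (f(g, t) = g + (2 + g) = 2 + 2*g)
h(n, X) = X*n + (2 + X)*(3 + X) (h(n, X) = X*n + (-4 + 6 + X)*(1 + (-4 + 6 + X)) = X*n + (2 + X)*(1 + (2 + X)) = X*n + (2 + X)*(3 + X))
17*h(f(2, 2), 6) = 17*(6*(2 + 2*2) + (2 + 6)*(3 + 6)) = 17*(6*(2 + 4) + 8*9) = 17*(6*6 + 72) = 17*(36 + 72) = 17*108 = 1836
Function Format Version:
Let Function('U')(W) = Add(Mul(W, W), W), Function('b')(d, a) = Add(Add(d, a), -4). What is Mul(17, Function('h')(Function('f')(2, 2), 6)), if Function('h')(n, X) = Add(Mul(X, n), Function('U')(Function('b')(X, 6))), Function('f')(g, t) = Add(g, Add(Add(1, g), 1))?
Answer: 1836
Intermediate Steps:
Function('b')(d, a) = Add(-4, a, d) (Function('b')(d, a) = Add(Add(a, d), -4) = Add(-4, a, d))
Function('U')(W) = Add(W, Pow(W, 2)) (Function('U')(W) = Add(Pow(W, 2), W) = Add(W, Pow(W, 2)))
Function('f')(g, t) = Add(2, Mul(2, g)) (Function('f')(g, t) = Add(g, Add(2, g)) = Add(2, Mul(2, g)))
Function('h')(n, X) = Add(Mul(X, n), Mul(Add(2, X), Add(3, X))) (Function('h')(n, X) = Add(Mul(X, n), Mul(Add(-4, 6, X), Add(1, Add(-4, 6, X)))) = Add(Mul(X, n), Mul(Add(2, X), Add(1, Add(2, X)))) = Add(Mul(X, n), Mul(Add(2, X), Add(3, X))))
Mul(17, Function('h')(Function('f')(2, 2), 6)) = Mul(17, Add(Mul(6, Add(2, Mul(2, 2))), Mul(Add(2, 6), Add(3, 6)))) = Mul(17, Add(Mul(6, Add(2, 4)), Mul(8, 9))) = Mul(17, Add(Mul(6, 6), 72)) = Mul(17, Add(36, 72)) = Mul(17, 108) = 1836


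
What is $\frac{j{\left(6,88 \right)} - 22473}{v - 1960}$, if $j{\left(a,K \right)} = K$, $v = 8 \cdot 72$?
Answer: $\frac{22385}{1384} \approx 16.174$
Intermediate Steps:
$v = 576$
$\frac{j{\left(6,88 \right)} - 22473}{v - 1960} = \frac{88 - 22473}{576 - 1960} = - \frac{22385}{-1384} = \left(-22385\right) \left(- \frac{1}{1384}\right) = \frac{22385}{1384}$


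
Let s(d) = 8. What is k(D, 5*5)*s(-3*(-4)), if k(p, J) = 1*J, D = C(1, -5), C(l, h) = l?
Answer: 200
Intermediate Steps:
D = 1
k(p, J) = J
k(D, 5*5)*s(-3*(-4)) = (5*5)*8 = 25*8 = 200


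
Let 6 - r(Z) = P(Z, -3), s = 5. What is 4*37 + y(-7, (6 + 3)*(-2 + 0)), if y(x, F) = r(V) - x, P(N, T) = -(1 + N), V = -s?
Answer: 157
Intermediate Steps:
V = -5 (V = -1*5 = -5)
P(N, T) = -1 - N
r(Z) = 7 + Z (r(Z) = 6 - (-1 - Z) = 6 + (1 + Z) = 7 + Z)
y(x, F) = 2 - x (y(x, F) = (7 - 5) - x = 2 - x)
4*37 + y(-7, (6 + 3)*(-2 + 0)) = 4*37 + (2 - 1*(-7)) = 148 + (2 + 7) = 148 + 9 = 157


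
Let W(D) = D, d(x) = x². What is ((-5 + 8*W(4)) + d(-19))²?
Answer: 150544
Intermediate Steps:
((-5 + 8*W(4)) + d(-19))² = ((-5 + 8*4) + (-19)²)² = ((-5 + 32) + 361)² = (27 + 361)² = 388² = 150544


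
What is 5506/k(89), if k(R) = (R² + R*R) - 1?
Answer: 5506/15841 ≈ 0.34758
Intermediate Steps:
k(R) = -1 + 2*R² (k(R) = (R² + R²) - 1 = 2*R² - 1 = -1 + 2*R²)
5506/k(89) = 5506/(-1 + 2*89²) = 5506/(-1 + 2*7921) = 5506/(-1 + 15842) = 5506/15841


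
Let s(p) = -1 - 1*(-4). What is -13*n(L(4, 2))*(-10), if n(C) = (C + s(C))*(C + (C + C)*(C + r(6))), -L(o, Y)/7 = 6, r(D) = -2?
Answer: -18525780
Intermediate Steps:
s(p) = 3 (s(p) = -1 + 4 = 3)
L(o, Y) = -42 (L(o, Y) = -7*6 = -42)
n(C) = (3 + C)*(C + 2*C*(-2 + C)) (n(C) = (C + 3)*(C + (C + C)*(C - 2)) = (3 + C)*(C + (2*C)*(-2 + C)) = (3 + C)*(C + 2*C*(-2 + C)))
-13*n(L(4, 2))*(-10) = -(-546)*(-9 + 2*(-42)² + 3*(-42))*(-10) = -(-546)*(-9 + 2*1764 - 126)*(-10) = -(-546)*(-9 + 3528 - 126)*(-10) = -(-546)*3393*(-10) = -13*(-142506)*(-10) = 1852578*(-10) = -18525780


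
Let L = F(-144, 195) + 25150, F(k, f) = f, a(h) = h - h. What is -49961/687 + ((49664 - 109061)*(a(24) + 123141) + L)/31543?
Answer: -5026418014007/21670041 ≈ -2.3195e+5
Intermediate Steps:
a(h) = 0
L = 25345 (L = 195 + 25150 = 25345)
-49961/687 + ((49664 - 109061)*(a(24) + 123141) + L)/31543 = -49961/687 + ((49664 - 109061)*(0 + 123141) + 25345)/31543 = -49961*1/687 + (-59397*123141 + 25345)*(1/31543) = -49961/687 + (-7314205977 + 25345)*(1/31543) = -49961/687 - 7314180632*1/31543 = -49961/687 - 7314180632/31543 = -5026418014007/21670041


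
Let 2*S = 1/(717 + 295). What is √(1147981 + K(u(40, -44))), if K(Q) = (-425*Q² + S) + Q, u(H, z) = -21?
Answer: 3*√109302906394/1012 ≈ 980.07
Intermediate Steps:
S = 1/2024 (S = 1/(2*(717 + 295)) = (½)/1012 = (½)*(1/1012) = 1/2024 ≈ 0.00049407)
K(Q) = 1/2024 + Q - 425*Q² (K(Q) = (-425*Q² + 1/2024) + Q = (1/2024 - 425*Q²) + Q = 1/2024 + Q - 425*Q²)
√(1147981 + K(u(40, -44))) = √(1147981 + (1/2024 - 21 - 425*(-21)²)) = √(1147981 + (1/2024 - 21 - 425*441)) = √(1147981 + (1/2024 - 21 - 187425)) = √(1147981 - 379390703/2024) = √(1944122841/2024) = 3*√109302906394/1012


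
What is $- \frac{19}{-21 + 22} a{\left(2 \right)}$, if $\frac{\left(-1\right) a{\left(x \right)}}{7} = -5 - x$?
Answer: $-931$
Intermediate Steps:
$a{\left(x \right)} = 35 + 7 x$ ($a{\left(x \right)} = - 7 \left(-5 - x\right) = 35 + 7 x$)
$- \frac{19}{-21 + 22} a{\left(2 \right)} = - \frac{19}{-21 + 22} \left(35 + 7 \cdot 2\right) = - \frac{19}{1} \left(35 + 14\right) = \left(-19\right) 1 \cdot 49 = \left(-19\right) 49 = -931$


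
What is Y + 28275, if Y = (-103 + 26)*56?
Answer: 23963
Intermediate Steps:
Y = -4312 (Y = -77*56 = -4312)
Y + 28275 = -4312 + 28275 = 23963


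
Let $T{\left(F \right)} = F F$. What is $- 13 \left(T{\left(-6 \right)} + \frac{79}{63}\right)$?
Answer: $- \frac{30511}{63} \approx -484.3$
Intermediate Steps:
$T{\left(F \right)} = F^{2}$
$- 13 \left(T{\left(-6 \right)} + \frac{79}{63}\right) = - 13 \left(\left(-6\right)^{2} + \frac{79}{63}\right) = - 13 \left(36 + 79 \cdot \frac{1}{63}\right) = - 13 \left(36 + \frac{79}{63}\right) = \left(-13\right) \frac{2347}{63} = - \frac{30511}{63}$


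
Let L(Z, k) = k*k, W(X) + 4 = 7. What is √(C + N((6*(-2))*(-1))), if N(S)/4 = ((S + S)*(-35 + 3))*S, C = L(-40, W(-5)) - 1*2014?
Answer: I*√38869 ≈ 197.15*I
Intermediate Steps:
W(X) = 3 (W(X) = -4 + 7 = 3)
L(Z, k) = k²
C = -2005 (C = 3² - 1*2014 = 9 - 2014 = -2005)
N(S) = -256*S² (N(S) = 4*(((S + S)*(-35 + 3))*S) = 4*(((2*S)*(-32))*S) = 4*((-64*S)*S) = 4*(-64*S²) = -256*S²)
√(C + N((6*(-2))*(-1))) = √(-2005 - 256*((6*(-2))*(-1))²) = √(-2005 - 256*(-12*(-1))²) = √(-2005 - 256*12²) = √(-2005 - 256*144) = √(-2005 - 36864) = √(-38869) = I*√38869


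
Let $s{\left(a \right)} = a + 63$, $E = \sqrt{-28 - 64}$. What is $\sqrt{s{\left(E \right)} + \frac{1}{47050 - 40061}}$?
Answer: $\frac{\sqrt{3077312612 + 97692242 i \sqrt{23}}}{6989} \approx 7.9601 + 0.60248 i$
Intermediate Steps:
$E = 2 i \sqrt{23}$ ($E = \sqrt{-92} = 2 i \sqrt{23} \approx 9.5917 i$)
$s{\left(a \right)} = 63 + a$
$\sqrt{s{\left(E \right)} + \frac{1}{47050 - 40061}} = \sqrt{\left(63 + 2 i \sqrt{23}\right) + \frac{1}{47050 - 40061}} = \sqrt{\left(63 + 2 i \sqrt{23}\right) + \frac{1}{6989}} = \sqrt{\frac{440308}{6989} + 2 i \sqrt{23}}$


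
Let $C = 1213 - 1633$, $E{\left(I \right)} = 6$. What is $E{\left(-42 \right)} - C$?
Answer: $426$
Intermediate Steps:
$C = -420$ ($C = 1213 - 1633 = -420$)
$E{\left(-42 \right)} - C = 6 - -420 = 6 + 420 = 426$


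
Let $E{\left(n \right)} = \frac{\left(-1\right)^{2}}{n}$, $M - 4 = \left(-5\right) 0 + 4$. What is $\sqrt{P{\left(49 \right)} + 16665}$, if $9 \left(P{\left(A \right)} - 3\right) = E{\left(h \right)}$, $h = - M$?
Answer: $\frac{\sqrt{2400190}}{12} \approx 129.1$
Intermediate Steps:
$M = 8$ ($M = 4 + \left(\left(-5\right) 0 + 4\right) = 4 + \left(0 + 4\right) = 4 + 4 = 8$)
$h = -8$ ($h = \left(-1\right) 8 = -8$)
$E{\left(n \right)} = \frac{1}{n}$ ($E{\left(n \right)} = 1 \frac{1}{n} = \frac{1}{n}$)
$P{\left(A \right)} = \frac{215}{72}$ ($P{\left(A \right)} = 3 + \frac{1}{9 \left(-8\right)} = 3 + \frac{1}{9} \left(- \frac{1}{8}\right) = 3 - \frac{1}{72} = \frac{215}{72}$)
$\sqrt{P{\left(49 \right)} + 16665} = \sqrt{\frac{215}{72} + 16665} = \sqrt{\frac{1200095}{72}} = \frac{\sqrt{2400190}}{12}$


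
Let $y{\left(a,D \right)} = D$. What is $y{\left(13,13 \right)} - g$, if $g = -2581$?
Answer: $2594$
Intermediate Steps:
$y{\left(13,13 \right)} - g = 13 - -2581 = 13 + 2581 = 2594$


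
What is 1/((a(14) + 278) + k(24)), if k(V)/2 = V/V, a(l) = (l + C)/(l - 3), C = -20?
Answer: 11/3074 ≈ 0.0035784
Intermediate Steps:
a(l) = (-20 + l)/(-3 + l) (a(l) = (l - 20)/(l - 3) = (-20 + l)/(-3 + l))
k(V) = 2 (k(V) = 2*(V/V) = 2*1 = 2)
1/((a(14) + 278) + k(24)) = 1/(((-20 + 14)/(-3 + 14) + 278) + 2) = 1/((-6/11 + 278) + 2) = 1/(3052/11 + 2) = 1/(3074/11) = 11/3074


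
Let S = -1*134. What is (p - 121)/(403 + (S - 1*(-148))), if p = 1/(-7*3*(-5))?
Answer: -12704/43785 ≈ -0.29014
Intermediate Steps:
S = -134
p = 1/105 (p = 1/(-21*(-5)) = 1/105 ≈ 0.0095238)
(p - 121)/(403 + (S - 1*(-148))) = (1/105 - 121)/(403 + (-134 - 1*(-148))) = -12704/(105*(403 + (-134 + 148))) = -12704/(105*(403 + 14)) = -12704/105/417 = -12704/105*1/417 = -12704/43785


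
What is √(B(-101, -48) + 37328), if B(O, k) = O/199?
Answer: √1478206029/199 ≈ 193.20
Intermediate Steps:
B(O, k) = O/199 (B(O, k) = O*(1/199) = O/199)
√(B(-101, -48) + 37328) = √((1/199)*(-101) + 37328) = √(-101/199 + 37328) = √(7428171/199) = √1478206029/199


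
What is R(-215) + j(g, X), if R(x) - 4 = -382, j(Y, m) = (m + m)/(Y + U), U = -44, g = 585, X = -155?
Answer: -204808/541 ≈ -378.57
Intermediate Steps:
j(Y, m) = 2*m/(-44 + Y) (j(Y, m) = (m + m)/(Y - 44) = (2*m)/(-44 + Y) = 2*m/(-44 + Y))
R(x) = -378 (R(x) = 4 - 382 = -378)
R(-215) + j(g, X) = -378 + 2*(-155)/(-44 + 585) = -378 + 2*(-155)/541 = -378 + 2*(-155)*(1/541) = -378 - 310/541 = -204808/541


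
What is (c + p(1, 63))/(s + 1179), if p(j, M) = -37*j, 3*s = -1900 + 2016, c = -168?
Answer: -615/3653 ≈ -0.16835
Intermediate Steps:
s = 116/3 (s = (-1900 + 2016)/3 = (1/3)*116 = 116/3 ≈ 38.667)
(c + p(1, 63))/(s + 1179) = (-168 - 37*1)/(116/3 + 1179) = (-168 - 37)/(3653/3) = -205*3/3653 = -615/3653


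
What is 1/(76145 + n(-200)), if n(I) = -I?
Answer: 1/76345 ≈ 1.3098e-5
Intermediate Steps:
1/(76145 + n(-200)) = 1/(76145 - 1*(-200)) = 1/(76145 + 200) = 1/76345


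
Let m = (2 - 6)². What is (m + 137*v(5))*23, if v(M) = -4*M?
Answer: -62652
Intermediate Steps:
m = 16 (m = (-4)² = 16)
(m + 137*v(5))*23 = (16 + 137*(-4*5))*23 = (16 + 137*(-20))*23 = (16 - 2740)*23 = -2724*23 = -62652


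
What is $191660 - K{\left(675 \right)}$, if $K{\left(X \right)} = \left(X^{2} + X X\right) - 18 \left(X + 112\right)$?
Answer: $-705424$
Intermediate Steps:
$K{\left(X \right)} = -2016 - 18 X + 2 X^{2}$ ($K{\left(X \right)} = \left(X^{2} + X^{2}\right) - 18 \left(112 + X\right) = 2 X^{2} - \left(2016 + 18 X\right) = -2016 - 18 X + 2 X^{2}$)
$191660 - K{\left(675 \right)} = 191660 - \left(-2016 - 12150 + 2 \cdot 675^{2}\right) = 191660 - \left(-2016 - 12150 + 2 \cdot 455625\right) = 191660 - \left(-2016 - 12150 + 911250\right) = 191660 - 897084 = -705424$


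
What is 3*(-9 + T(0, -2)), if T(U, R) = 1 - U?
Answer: -24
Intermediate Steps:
3*(-9 + T(0, -2)) = 3*(-9 + (1 - 1*0)) = 3*(-9 + (1 + 0)) = 3*(-9 + 1) = 3*(-8) = -24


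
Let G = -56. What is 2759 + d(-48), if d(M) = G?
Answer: 2703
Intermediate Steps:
d(M) = -56
2759 + d(-48) = 2759 - 56 = 2703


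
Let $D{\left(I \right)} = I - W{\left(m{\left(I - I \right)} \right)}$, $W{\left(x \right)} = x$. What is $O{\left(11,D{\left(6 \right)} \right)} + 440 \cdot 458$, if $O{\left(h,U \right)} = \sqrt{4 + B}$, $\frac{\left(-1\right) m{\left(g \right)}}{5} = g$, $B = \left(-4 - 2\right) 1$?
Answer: $201520 + i \sqrt{2} \approx 2.0152 \cdot 10^{5} + 1.4142 i$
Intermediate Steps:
$B = -6$ ($B = \left(-6\right) 1 = -6$)
$m{\left(g \right)} = - 5 g$
$D{\left(I \right)} = I$ ($D{\left(I \right)} = I - - 5 \left(I - I\right) = I - \left(-5\right) 0 = I - 0 = I + 0 = I$)
$O{\left(h,U \right)} = i \sqrt{2}$ ($O{\left(h,U \right)} = \sqrt{4 - 6} = \sqrt{-2} = i \sqrt{2}$)
$O{\left(11,D{\left(6 \right)} \right)} + 440 \cdot 458 = i \sqrt{2} + 440 \cdot 458 = i \sqrt{2} + 201520 = 201520 + i \sqrt{2}$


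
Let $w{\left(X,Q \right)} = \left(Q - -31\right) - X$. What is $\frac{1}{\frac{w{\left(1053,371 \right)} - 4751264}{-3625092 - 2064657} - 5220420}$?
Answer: $- \frac{5689749}{29702874722665} \approx -1.9156 \cdot 10^{-7}$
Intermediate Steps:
$w{\left(X,Q \right)} = 31 + Q - X$ ($w{\left(X,Q \right)} = \left(Q + 31\right) - X = \left(31 + Q\right) - X = 31 + Q - X$)
$\frac{1}{\frac{w{\left(1053,371 \right)} - 4751264}{-3625092 - 2064657} - 5220420} = \frac{1}{\frac{\left(31 + 371 - 1053\right) - 4751264}{-3625092 - 2064657} - 5220420} = \frac{1}{\frac{\left(31 + 371 - 1053\right) - 4751264}{-5689749} - 5220420} = \frac{1}{\left(-651 - 4751264\right) \left(- \frac{1}{5689749}\right) - 5220420} = \frac{1}{\left(-4751915\right) \left(- \frac{1}{5689749}\right) - 5220420} = \frac{1}{\frac{4751915}{5689749} - 5220420} = \frac{1}{- \frac{29702874722665}{5689749}} = - \frac{5689749}{29702874722665}$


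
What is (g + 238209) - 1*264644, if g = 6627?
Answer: -19808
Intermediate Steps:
(g + 238209) - 1*264644 = (6627 + 238209) - 1*264644 = 244836 - 264644 = -19808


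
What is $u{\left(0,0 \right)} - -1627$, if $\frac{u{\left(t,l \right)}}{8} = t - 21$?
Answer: $1459$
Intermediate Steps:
$u{\left(t,l \right)} = -168 + 8 t$ ($u{\left(t,l \right)} = 8 \left(t - 21\right) = 8 \left(-21 + t\right) = -168 + 8 t$)
$u{\left(0,0 \right)} - -1627 = \left(-168 + 8 \cdot 0\right) - -1627 = \left(-168 + 0\right) + 1627 = -168 + 1627 = 1459$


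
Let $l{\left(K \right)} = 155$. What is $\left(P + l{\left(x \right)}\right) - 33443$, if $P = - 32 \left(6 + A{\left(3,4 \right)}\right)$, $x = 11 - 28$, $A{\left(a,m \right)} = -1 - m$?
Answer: $-33320$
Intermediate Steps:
$x = -17$ ($x = 11 - 28 = -17$)
$P = -32$ ($P = - 32 \left(6 - 5\right) = \left(-32\right) 1 = -32$)
$\left(P + l{\left(x \right)}\right) - 33443 = \left(-32 + 155\right) - 33443 = 123 - 33443 = -33320$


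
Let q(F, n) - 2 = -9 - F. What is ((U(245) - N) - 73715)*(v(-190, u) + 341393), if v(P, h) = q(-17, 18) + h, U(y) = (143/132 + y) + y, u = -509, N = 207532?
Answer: -574248044737/6 ≈ -9.5708e+10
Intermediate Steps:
q(F, n) = -7 - F (q(F, n) = 2 + (-9 - F) = -7 - F)
U(y) = 13/12 + 2*y (U(y) = (143*(1/132) + y) + y = (13/12 + y) + y = 13/12 + 2*y)
v(P, h) = 10 + h (v(P, h) = (-7 - 1*(-17)) + h = (-7 + 17) + h = 10 + h)
((U(245) - N) - 73715)*(v(-190, u) + 341393) = (((13/12 + 2*245) - 1*207532) - 73715)*((10 - 509) + 341393) = (((13/12 + 490) - 207532) - 73715)*(-499 + 341393) = ((5893/12 - 207532) - 73715)*340894 = (-2484491/12 - 73715)*340894 = -3369071/12*340894 = -574248044737/6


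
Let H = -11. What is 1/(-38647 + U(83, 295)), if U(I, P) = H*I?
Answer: -1/39560 ≈ -2.5278e-5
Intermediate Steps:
U(I, P) = -11*I
1/(-38647 + U(83, 295)) = 1/(-38647 - 11*83) = 1/(-38647 - 913) = 1/(-39560) = -1/39560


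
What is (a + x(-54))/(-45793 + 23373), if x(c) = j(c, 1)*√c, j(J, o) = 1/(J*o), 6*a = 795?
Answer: -53/8968 + I*√6/403560 ≈ -0.0059099 + 6.0697e-6*I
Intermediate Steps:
a = 265/2 (a = (⅙)*795 = 265/2 ≈ 132.50)
j(J, o) = 1/(J*o)
x(c) = c^(-½) (x(c) = (1/(c*1))*√c = (1/c)*√c = √c/c = c^(-½))
(a + x(-54))/(-45793 + 23373) = (265/2 + (-54)^(-½))/(-45793 + 23373) = (265/2 - I*√6/18)/(-22420) = (265/2 - I*√6/18)*(-1/22420) = -53/8968 + I*√6/403560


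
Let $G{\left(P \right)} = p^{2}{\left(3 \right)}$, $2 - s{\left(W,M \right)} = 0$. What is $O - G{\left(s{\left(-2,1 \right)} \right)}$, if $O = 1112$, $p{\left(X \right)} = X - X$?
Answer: $1112$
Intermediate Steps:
$s{\left(W,M \right)} = 2$ ($s{\left(W,M \right)} = 2 - 0 = 2 + 0 = 2$)
$p{\left(X \right)} = 0$
$G{\left(P \right)} = 0$ ($G{\left(P \right)} = 0^{2} = 0$)
$O - G{\left(s{\left(-2,1 \right)} \right)} = 1112 - 0 = 1112 + 0 = 1112$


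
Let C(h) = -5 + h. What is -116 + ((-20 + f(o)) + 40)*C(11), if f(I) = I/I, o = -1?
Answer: 10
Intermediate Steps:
f(I) = 1
-116 + ((-20 + f(o)) + 40)*C(11) = -116 + ((-20 + 1) + 40)*(-5 + 11) = -116 + (-19 + 40)*6 = -116 + 21*6 = -116 + 126 = 10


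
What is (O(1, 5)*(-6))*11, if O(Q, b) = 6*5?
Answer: -1980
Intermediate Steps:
O(Q, b) = 30
(O(1, 5)*(-6))*11 = (30*(-6))*11 = -180*11 = -1980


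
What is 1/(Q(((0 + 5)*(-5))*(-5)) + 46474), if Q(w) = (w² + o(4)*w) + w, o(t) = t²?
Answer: 1/64224 ≈ 1.5570e-5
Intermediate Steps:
Q(w) = w² + 17*w (Q(w) = (w² + 4²*w) + w = (w² + 16*w) + w = w² + 17*w)
1/(Q(((0 + 5)*(-5))*(-5)) + 46474) = 1/((((0 + 5)*(-5))*(-5))*(17 + ((0 + 5)*(-5))*(-5)) + 46474) = 1/(((5*(-5))*(-5))*(17 + (5*(-5))*(-5)) + 46474) = 1/((-25*(-5))*(17 - 25*(-5)) + 46474) = 1/(125*(17 + 125) + 46474) = 1/(125*142 + 46474) = 1/(17750 + 46474) = 1/64224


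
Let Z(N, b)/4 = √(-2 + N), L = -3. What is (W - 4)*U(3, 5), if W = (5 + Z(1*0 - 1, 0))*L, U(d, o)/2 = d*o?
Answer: -570 - 360*I*√3 ≈ -570.0 - 623.54*I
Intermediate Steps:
Z(N, b) = 4*√(-2 + N)
U(d, o) = 2*d*o (U(d, o) = 2*(d*o) = 2*d*o)
W = -15 - 12*I*√3 (W = (5 + 4*√(-2 + (1*0 - 1)))*(-3) = (5 + 4*√(-2 + (0 - 1)))*(-3) = (5 + 4*√(-2 - 1))*(-3) = (5 + 4*√(-3))*(-3) = (5 + 4*(I*√3))*(-3) = (5 + 4*I*√3)*(-3) = -15 - 12*I*√3 ≈ -15.0 - 20.785*I)
(W - 4)*U(3, 5) = ((-15 - 12*I*√3) - 4)*(2*3*5) = (-19 - 12*I*√3)*30 = -570 - 360*I*√3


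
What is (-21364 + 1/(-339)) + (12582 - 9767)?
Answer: -6288112/339 ≈ -18549.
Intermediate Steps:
(-21364 + 1/(-339)) + (12582 - 9767) = (-21364 - 1/339) + 2815 = -7242397/339 + 2815 = -6288112/339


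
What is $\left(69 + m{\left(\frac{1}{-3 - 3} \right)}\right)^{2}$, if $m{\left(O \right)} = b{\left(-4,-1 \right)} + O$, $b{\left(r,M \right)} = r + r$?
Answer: $\frac{133225}{36} \approx 3700.7$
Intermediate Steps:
$b{\left(r,M \right)} = 2 r$
$m{\left(O \right)} = -8 + O$ ($m{\left(O \right)} = 2 \left(-4\right) + O = -8 + O$)
$\left(69 + m{\left(\frac{1}{-3 - 3} \right)}\right)^{2} = \left(69 - \left(8 - \frac{1}{-3 - 3}\right)\right)^{2} = \left(69 - \left(8 - \frac{1}{-6}\right)\right)^{2} = \left(69 - \frac{49}{6}\right)^{2} = \left(\frac{365}{6}\right)^{2} = \frac{133225}{36}$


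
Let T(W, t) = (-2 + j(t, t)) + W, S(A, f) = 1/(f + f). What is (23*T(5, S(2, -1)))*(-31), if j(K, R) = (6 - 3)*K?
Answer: -2139/2 ≈ -1069.5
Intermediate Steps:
j(K, R) = 3*K
S(A, f) = 1/(2*f)
T(W, t) = -2 + W + 3*t (T(W, t) = (-2 + 3*t) + W = -2 + W + 3*t)
(23*T(5, S(2, -1)))*(-31) = (23*(-2 + 5 + 3*((½)/(-1))))*(-31) = (23*(-2 + 5 + 3*((½)*(-1))))*(-31) = (23*(-2 + 5 + 3*(-½)))*(-31) = (23*(-2 + 5 - 3/2))*(-31) = (23*(3/2))*(-31) = (69/2)*(-31) = -2139/2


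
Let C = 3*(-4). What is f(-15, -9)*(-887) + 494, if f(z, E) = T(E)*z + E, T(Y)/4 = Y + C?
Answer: -1109143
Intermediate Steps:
C = -12
T(Y) = -48 + 4*Y (T(Y) = 4*(Y - 12) = 4*(-12 + Y) = -48 + 4*Y)
f(z, E) = E + z*(-48 + 4*E) (f(z, E) = (-48 + 4*E)*z + E = z*(-48 + 4*E) + E = E + z*(-48 + 4*E))
f(-15, -9)*(-887) + 494 = (-9 + 4*(-15)*(-12 - 9))*(-887) + 494 = (-9 + 4*(-15)*(-21))*(-887) + 494 = (-9 + 1260)*(-887) + 494 = 1251*(-887) + 494 = -1109637 + 494 = -1109143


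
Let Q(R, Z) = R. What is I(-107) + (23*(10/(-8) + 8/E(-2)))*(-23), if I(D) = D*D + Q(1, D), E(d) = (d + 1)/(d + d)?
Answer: -19267/4 ≈ -4816.8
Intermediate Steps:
E(d) = (1 + d)/(2*d) (E(d) = (1 + d)/((2*d)) = (1 + d)*(1/(2*d)) = (1 + d)/(2*d))
I(D) = 1 + D² (I(D) = D*D + 1 = D² + 1 = 1 + D²)
I(-107) + (23*(10/(-8) + 8/E(-2)))*(-23) = (1 + (-107)²) + (23*(10/(-8) + 8/(((½)*(1 - 2)/(-2)))))*(-23) = (1 + 11449) + (23*(10*(-⅛) + 8/(((½)*(-½)*(-1)))))*(-23) = 11450 + (23*(-5/4 + 8/(¼)))*(-23) = 11450 + (23*(-5/4 + 8*4))*(-23) = 11450 + (23*(-5/4 + 32))*(-23) = 11450 + (23*(123/4))*(-23) = 11450 + (2829/4)*(-23) = 11450 - 65067/4 = -19267/4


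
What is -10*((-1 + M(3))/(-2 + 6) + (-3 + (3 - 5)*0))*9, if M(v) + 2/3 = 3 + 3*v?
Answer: 75/2 ≈ 37.500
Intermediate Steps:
M(v) = 7/3 + 3*v (M(v) = -⅔ + (3 + 3*v) = 7/3 + 3*v)
-10*((-1 + M(3))/(-2 + 6) + (-3 + (3 - 5)*0))*9 = -10*((-1 + (7/3 + 3*3))/(-2 + 6) + (-3 + (3 - 5)*0))*9 = -10*((-1 + (7/3 + 9))/4 + (-3 - 2*0))*9 = -10*((-1 + 34/3)*(¼) + (-3 + 0))*9 = -10*((31/3)*(¼) - 3)*9 = -10*(31/12 - 3)*9 = -(-25)*9/6 = -10*(-15/4) = 75/2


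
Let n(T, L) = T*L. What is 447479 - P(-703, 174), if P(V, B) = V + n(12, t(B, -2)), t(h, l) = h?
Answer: 446094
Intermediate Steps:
n(T, L) = L*T
P(V, B) = V + 12*B (P(V, B) = V + B*12 = V + 12*B)
447479 - P(-703, 174) = 447479 - (-703 + 12*174) = 447479 - (-703 + 2088) = 447479 - 1*1385 = 447479 - 1385 = 446094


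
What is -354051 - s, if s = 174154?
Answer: -528205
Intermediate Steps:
-354051 - s = -354051 - 1*174154 = -354051 - 174154 = -528205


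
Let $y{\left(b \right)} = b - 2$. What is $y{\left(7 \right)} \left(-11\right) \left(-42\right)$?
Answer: $2310$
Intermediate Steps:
$y{\left(b \right)} = -2 + b$
$y{\left(7 \right)} \left(-11\right) \left(-42\right) = \left(-2 + 7\right) \left(-11\right) \left(-42\right) = 5 \left(-11\right) \left(-42\right) = \left(-55\right) \left(-42\right) = 2310$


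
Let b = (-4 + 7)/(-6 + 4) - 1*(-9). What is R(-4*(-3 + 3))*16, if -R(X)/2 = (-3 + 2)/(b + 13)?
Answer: 64/41 ≈ 1.5610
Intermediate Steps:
b = 15/2 (b = 3/(-2) + 9 = 3*(-1/2) + 9 = -3/2 + 9 = 15/2 ≈ 7.5000)
R(X) = 4/41 (R(X) = -2*(-3 + 2)/(15/2 + 13) = -(-2)/41/2 = -(-2)*2/41 = -2*(-2/41) = 4/41)
R(-4*(-3 + 3))*16 = (4/41)*16 = 64/41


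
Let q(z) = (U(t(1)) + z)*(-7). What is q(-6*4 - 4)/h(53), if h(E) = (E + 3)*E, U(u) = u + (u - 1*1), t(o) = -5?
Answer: 39/424 ≈ 0.091981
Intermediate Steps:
U(u) = -1 + 2*u (U(u) = u + (u - 1) = u + (-1 + u) = -1 + 2*u)
h(E) = E*(3 + E) (h(E) = (3 + E)*E = E*(3 + E))
q(z) = 77 - 7*z (q(z) = ((-1 + 2*(-5)) + z)*(-7) = ((-1 - 10) + z)*(-7) = (-11 + z)*(-7) = 77 - 7*z)
q(-6*4 - 4)/h(53) = (77 - 7*(-6*4 - 4))/((53*(3 + 53))) = (77 - 7*(-24 - 4))/((53*56)) = (77 - 7*(-28))/2968 = (77 + 196)*(1/2968) = 273*(1/2968) = 39/424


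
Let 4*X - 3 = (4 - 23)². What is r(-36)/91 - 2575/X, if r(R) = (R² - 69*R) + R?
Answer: 167/13 ≈ 12.846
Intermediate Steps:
r(R) = R² - 68*R
X = 91 (X = ¾ + (4 - 23)²/4 = ¾ + (¼)*(-19)² = ¾ + (¼)*361 = ¾ + 361/4 = 91)
r(-36)/91 - 2575/X = -36*(-68 - 36)/91 - 2575/91 = -36*(-104)*(1/91) - 2575*1/91 = 3744*(1/91) - 2575/91 = 288/7 - 2575/91 = 167/13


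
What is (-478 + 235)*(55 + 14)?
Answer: -16767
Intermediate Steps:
(-478 + 235)*(55 + 14) = -243*69 = -16767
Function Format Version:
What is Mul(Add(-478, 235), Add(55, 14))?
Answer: -16767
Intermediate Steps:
Mul(Add(-478, 235), Add(55, 14)) = Mul(-243, 69) = -16767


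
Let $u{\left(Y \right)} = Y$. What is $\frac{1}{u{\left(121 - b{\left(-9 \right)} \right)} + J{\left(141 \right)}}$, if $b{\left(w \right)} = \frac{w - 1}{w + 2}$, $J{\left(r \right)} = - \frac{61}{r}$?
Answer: $\frac{987}{117590} \approx 0.0083936$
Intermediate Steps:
$b{\left(w \right)} = \frac{-1 + w}{2 + w}$
$\frac{1}{u{\left(121 - b{\left(-9 \right)} \right)} + J{\left(141 \right)}} = \frac{1}{\left(121 - \frac{-1 - 9}{2 - 9}\right) - \frac{61}{141}} = \frac{1}{\left(121 - \frac{1}{-7} \left(-10\right)\right) - \frac{61}{141}} = \frac{1}{\left(121 - \left(- \frac{1}{7}\right) \left(-10\right)\right) - \frac{61}{141}} = \frac{1}{\left(121 - \frac{10}{7}\right) - \frac{61}{141}} = \frac{1}{\frac{837}{7} - \frac{61}{141}} = \frac{1}{\frac{117590}{987}} = \frac{987}{117590}$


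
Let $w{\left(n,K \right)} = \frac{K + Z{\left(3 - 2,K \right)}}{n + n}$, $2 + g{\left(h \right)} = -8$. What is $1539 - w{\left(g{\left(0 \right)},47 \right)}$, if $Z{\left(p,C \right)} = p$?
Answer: $\frac{7707}{5} \approx 1541.4$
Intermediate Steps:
$g{\left(h \right)} = -10$ ($g{\left(h \right)} = -2 - 8 = -10$)
$w{\left(n,K \right)} = \frac{1 + K}{2 n}$ ($w{\left(n,K \right)} = \frac{K + \left(3 - 2\right)}{n + n} = \frac{K + \left(3 - 2\right)}{2 n} = \left(K + 1\right) \frac{1}{2 n} = \left(1 + K\right) \frac{1}{2 n} = \frac{1 + K}{2 n}$)
$1539 - w{\left(g{\left(0 \right)},47 \right)} = 1539 - \frac{1 + 47}{2 \left(-10\right)} = 1539 - \frac{1}{2} \left(- \frac{1}{10}\right) 48 = 1539 - - \frac{12}{5} = 1539 + \frac{12}{5} = \frac{7707}{5}$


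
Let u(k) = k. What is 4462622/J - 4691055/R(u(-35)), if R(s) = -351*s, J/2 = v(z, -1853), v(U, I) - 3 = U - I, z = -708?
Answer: 209774519/134316 ≈ 1561.8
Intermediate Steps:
v(U, I) = 3 + U - I (v(U, I) = 3 + (U - I) = 3 + U - I)
J = 2296 (J = 2*(3 - 708 - 1*(-1853)) = 2*(3 - 708 + 1853) = 2*1148 = 2296)
4462622/J - 4691055/R(u(-35)) = 4462622/2296 - 4691055/((-351*(-35))) = 4462622*(1/2296) - 4691055/12285 = 2231311/1148 - 4691055*1/12285 = 2231311/1148 - 312737/819 = 209774519/134316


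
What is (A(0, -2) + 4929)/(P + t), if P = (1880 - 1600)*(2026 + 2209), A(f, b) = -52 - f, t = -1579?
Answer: 4877/1184221 ≈ 0.0041183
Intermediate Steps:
P = 1185800 (P = 280*4235 = 1185800)
(A(0, -2) + 4929)/(P + t) = ((-52 - 1*0) + 4929)/(1185800 - 1579) = ((-52 + 0) + 4929)/1184221 = (-52 + 4929)*(1/1184221) = 4877*(1/1184221) = 4877/1184221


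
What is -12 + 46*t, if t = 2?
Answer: 80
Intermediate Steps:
-12 + 46*t = -12 + 46*2 = -12 + 92 = 80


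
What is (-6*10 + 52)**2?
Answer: 64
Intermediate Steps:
(-6*10 + 52)**2 = (-60 + 52)**2 = (-8)**2 = 64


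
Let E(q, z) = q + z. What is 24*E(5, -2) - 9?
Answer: 63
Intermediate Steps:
24*E(5, -2) - 9 = 24*(5 - 2) - 9 = 24*3 - 9 = 72 - 9 = 63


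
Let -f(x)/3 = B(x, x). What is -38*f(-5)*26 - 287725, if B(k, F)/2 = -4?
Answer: -311437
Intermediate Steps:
B(k, F) = -8 (B(k, F) = 2*(-4) = -8)
f(x) = 24 (f(x) = -3*(-8) = 24)
-38*f(-5)*26 - 287725 = -38*24*26 - 287725 = -912*26 - 287725 = -23712 - 287725 = -311437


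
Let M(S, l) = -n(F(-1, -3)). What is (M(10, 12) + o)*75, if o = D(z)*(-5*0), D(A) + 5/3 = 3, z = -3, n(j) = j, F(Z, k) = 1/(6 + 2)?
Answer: -75/8 ≈ -9.3750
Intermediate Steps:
F(Z, k) = ⅛ (F(Z, k) = 1/8 = ⅛)
D(A) = 4/3 (D(A) = -5/3 + 3 = 4/3)
M(S, l) = -⅛ (M(S, l) = -1*⅛ = -⅛)
o = 0 (o = 4*(-5*0)/3 = (4/3)*0 = 0)
(M(10, 12) + o)*75 = (-⅛ + 0)*75 = -⅛*75 = -75/8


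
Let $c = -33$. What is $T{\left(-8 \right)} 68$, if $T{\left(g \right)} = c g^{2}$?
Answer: $-143616$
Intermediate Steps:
$T{\left(g \right)} = - 33 g^{2}$
$T{\left(-8 \right)} 68 = - 33 \left(-8\right)^{2} \cdot 68 = \left(-33\right) 64 \cdot 68 = \left(-2112\right) 68 = -143616$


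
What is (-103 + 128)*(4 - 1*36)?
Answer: -800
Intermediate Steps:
(-103 + 128)*(4 - 1*36) = 25*(4 - 36) = 25*(-32) = -800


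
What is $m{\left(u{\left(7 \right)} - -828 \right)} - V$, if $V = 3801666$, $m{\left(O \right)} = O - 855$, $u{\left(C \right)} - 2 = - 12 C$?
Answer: $-3801775$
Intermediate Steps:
$u{\left(C \right)} = 2 - 12 C$
$m{\left(O \right)} = -855 + O$
$m{\left(u{\left(7 \right)} - -828 \right)} - V = \left(-855 + \left(\left(2 - 84\right) - -828\right)\right) - 3801666 = \left(-855 + \left(\left(2 - 84\right) + 828\right)\right) - 3801666 = \left(-855 + \left(-82 + 828\right)\right) - 3801666 = \left(-855 + 746\right) - 3801666 = -109 - 3801666 = -3801775$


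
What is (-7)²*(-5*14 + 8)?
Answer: -3038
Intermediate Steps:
(-7)²*(-5*14 + 8) = 49*(-70 + 8) = 49*(-62) = -3038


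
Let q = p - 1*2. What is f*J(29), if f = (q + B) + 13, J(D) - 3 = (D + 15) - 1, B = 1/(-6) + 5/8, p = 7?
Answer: 10189/12 ≈ 849.08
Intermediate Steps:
q = 5 (q = 7 - 1*2 = 7 - 2 = 5)
B = 11/24 (B = 1*(-1/6) + 5*(1/8) = -1/6 + 5/8 = 11/24 ≈ 0.45833)
J(D) = 17 + D (J(D) = 3 + ((D + 15) - 1) = 3 + ((15 + D) - 1) = 3 + (14 + D) = 17 + D)
f = 443/24 (f = (5 + 11/24) + 13 = 131/24 + 13 = 443/24 ≈ 18.458)
f*J(29) = 443*(17 + 29)/24 = (443/24)*46 = 10189/12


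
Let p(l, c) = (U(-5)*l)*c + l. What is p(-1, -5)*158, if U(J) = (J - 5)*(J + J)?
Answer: 78842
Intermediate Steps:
U(J) = 2*J*(-5 + J) (U(J) = (-5 + J)*(2*J) = 2*J*(-5 + J))
p(l, c) = l + 100*c*l (p(l, c) = ((2*(-5)*(-5 - 5))*l)*c + l = ((2*(-5)*(-10))*l)*c + l = (100*l)*c + l = 100*c*l + l = l + 100*c*l)
p(-1, -5)*158 = -(1 + 100*(-5))*158 = -(1 - 500)*158 = -1*(-499)*158 = 499*158 = 78842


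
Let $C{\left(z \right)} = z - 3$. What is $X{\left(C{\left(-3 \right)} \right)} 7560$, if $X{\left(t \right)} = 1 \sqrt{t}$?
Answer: $7560 i \sqrt{6} \approx 18518.0 i$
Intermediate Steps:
$C{\left(z \right)} = -3 + z$
$X{\left(t \right)} = \sqrt{t}$
$X{\left(C{\left(-3 \right)} \right)} 7560 = \sqrt{-3 - 3} \cdot 7560 = \sqrt{-6} \cdot 7560 = i \sqrt{6} \cdot 7560 = 7560 i \sqrt{6}$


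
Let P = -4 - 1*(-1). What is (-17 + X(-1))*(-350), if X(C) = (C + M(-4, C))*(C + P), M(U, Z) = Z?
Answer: 3150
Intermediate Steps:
P = -3 (P = -4 + 1 = -3)
X(C) = 2*C*(-3 + C) (X(C) = (C + C)*(C - 3) = (2*C)*(-3 + C) = 2*C*(-3 + C))
(-17 + X(-1))*(-350) = (-17 + 2*(-1)*(-3 - 1))*(-350) = (-17 + 2*(-1)*(-4))*(-350) = (-17 + 8)*(-350) = -9*(-350) = 3150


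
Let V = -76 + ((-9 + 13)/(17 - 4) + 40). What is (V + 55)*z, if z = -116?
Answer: -29116/13 ≈ -2239.7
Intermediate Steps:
V = -464/13 (V = -76 + (4/13 + 40) = -76 + 524/13 = -464/13 ≈ -35.692)
(V + 55)*z = (-464/13 + 55)*(-116) = (251/13)*(-116) = -29116/13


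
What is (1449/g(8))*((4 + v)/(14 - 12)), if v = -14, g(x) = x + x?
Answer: -7245/16 ≈ -452.81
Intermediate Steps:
g(x) = 2*x
(1449/g(8))*((4 + v)/(14 - 12)) = (1449/((2*8)))*((4 - 14)/(14 - 12)) = (1449/16)*(-10/2) = (1449*(1/16))*(-10*½) = (1449/16)*(-5) = -7245/16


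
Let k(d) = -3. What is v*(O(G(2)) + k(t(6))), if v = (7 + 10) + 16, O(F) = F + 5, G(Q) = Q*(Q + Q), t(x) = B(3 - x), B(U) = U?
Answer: 330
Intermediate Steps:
t(x) = 3 - x
G(Q) = 2*Q² (G(Q) = Q*(2*Q) = 2*Q²)
O(F) = 5 + F
v = 33 (v = 17 + 16 = 33)
v*(O(G(2)) + k(t(6))) = 33*((5 + 2*2²) - 3) = 33*((5 + 2*4) - 3) = 33*((5 + 8) - 3) = 33*(13 - 3) = 33*10 = 330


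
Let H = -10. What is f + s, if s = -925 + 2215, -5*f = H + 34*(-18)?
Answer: 7072/5 ≈ 1414.4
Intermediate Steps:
f = 622/5 (f = -(-10 + 34*(-18))/5 = -(-10 - 612)/5 = -⅕*(-622) = 622/5 ≈ 124.40)
s = 1290
f + s = 622/5 + 1290 = 7072/5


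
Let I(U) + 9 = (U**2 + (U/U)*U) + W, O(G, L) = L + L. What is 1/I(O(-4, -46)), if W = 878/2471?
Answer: 2471/20665851 ≈ 0.00011957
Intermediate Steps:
W = 878/2471 (W = 878*(1/2471) = 878/2471 ≈ 0.35532)
O(G, L) = 2*L
I(U) = -21361/2471 + U + U**2 (I(U) = -9 + ((U**2 + (U/U)*U) + 878/2471) = -9 + ((U**2 + 1*U) + 878/2471) = -9 + ((U**2 + U) + 878/2471) = -9 + ((U + U**2) + 878/2471) = -9 + (878/2471 + U + U**2) = -21361/2471 + U + U**2)
1/I(O(-4, -46)) = 1/(-21361/2471 + 2*(-46) + (2*(-46))**2) = 1/(-21361/2471 - 92 + (-92)**2) = 1/(-21361/2471 - 92 + 8464) = 1/(20665851/2471) = 2471/20665851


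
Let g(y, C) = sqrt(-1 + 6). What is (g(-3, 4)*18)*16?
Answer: 288*sqrt(5) ≈ 643.99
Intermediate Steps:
g(y, C) = sqrt(5)
(g(-3, 4)*18)*16 = (sqrt(5)*18)*16 = (18*sqrt(5))*16 = 288*sqrt(5)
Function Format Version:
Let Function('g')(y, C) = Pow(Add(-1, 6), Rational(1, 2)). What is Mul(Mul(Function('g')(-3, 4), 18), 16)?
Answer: Mul(288, Pow(5, Rational(1, 2))) ≈ 643.99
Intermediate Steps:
Function('g')(y, C) = Pow(5, Rational(1, 2))
Mul(Mul(Function('g')(-3, 4), 18), 16) = Mul(Mul(Pow(5, Rational(1, 2)), 18), 16) = Mul(Mul(18, Pow(5, Rational(1, 2))), 16) = Mul(288, Pow(5, Rational(1, 2)))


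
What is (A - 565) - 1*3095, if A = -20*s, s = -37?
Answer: -2920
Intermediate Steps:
A = 740 (A = -20*(-37) = 740)
(A - 565) - 1*3095 = (740 - 565) - 1*3095 = 175 - 3095 = -2920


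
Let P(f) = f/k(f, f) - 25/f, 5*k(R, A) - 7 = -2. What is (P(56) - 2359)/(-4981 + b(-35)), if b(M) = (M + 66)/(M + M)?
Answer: 644965/1394804 ≈ 0.46241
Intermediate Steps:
k(R, A) = 1 (k(R, A) = 7/5 + (⅕)*(-2) = 7/5 - ⅖ = 1)
b(M) = (66 + M)/(2*M) (b(M) = (66 + M)/((2*M)) = (66 + M)*(1/(2*M)) = (66 + M)/(2*M))
P(f) = f - 25/f (P(f) = f/1 - 25/f = f*1 - 25/f = f - 25/f)
(P(56) - 2359)/(-4981 + b(-35)) = ((56 - 25/56) - 2359)/(-4981 + (½)*(66 - 35)/(-35)) = ((56 - 25*1/56) - 2359)/(-4981 + (½)*(-1/35)*31) = ((56 - 25/56) - 2359)/(-4981 - 31/70) = (3111/56 - 2359)/(-348701/70) = -128993/56*(-70/348701) = 644965/1394804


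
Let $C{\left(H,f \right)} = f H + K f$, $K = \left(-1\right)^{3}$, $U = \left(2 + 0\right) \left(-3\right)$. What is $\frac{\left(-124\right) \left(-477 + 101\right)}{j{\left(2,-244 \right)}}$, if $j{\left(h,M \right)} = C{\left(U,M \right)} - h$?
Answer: $\frac{23312}{853} \approx 27.329$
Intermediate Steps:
$U = -6$ ($U = 2 \left(-3\right) = -6$)
$K = -1$
$C{\left(H,f \right)} = - f + H f$ ($C{\left(H,f \right)} = f H - f = H f - f = - f + H f$)
$j{\left(h,M \right)} = - h - 7 M$ ($j{\left(h,M \right)} = M \left(-1 - 6\right) - h = M \left(-7\right) - h = - 7 M - h = - h - 7 M$)
$\frac{\left(-124\right) \left(-477 + 101\right)}{j{\left(2,-244 \right)}} = \frac{\left(-124\right) \left(-477 + 101\right)}{\left(-1\right) 2 - -1708} = \frac{\left(-124\right) \left(-376\right)}{-2 + 1708} = \frac{46624}{1706} = 46624 \cdot \frac{1}{1706} = \frac{23312}{853}$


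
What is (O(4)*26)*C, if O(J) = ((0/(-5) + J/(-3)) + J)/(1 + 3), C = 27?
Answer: 468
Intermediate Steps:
O(J) = J/6 (O(J) = ((0*(-⅕) + J*(-⅓)) + J)/4 = ((0 - J/3) + J)*(¼) = (-J/3 + J)*(¼) = (2*J/3)*(¼) = J/6)
(O(4)*26)*C = (((⅙)*4)*26)*27 = ((⅔)*26)*27 = (52/3)*27 = 468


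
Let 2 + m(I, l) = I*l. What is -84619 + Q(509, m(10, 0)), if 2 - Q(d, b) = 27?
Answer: -84644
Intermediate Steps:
m(I, l) = -2 + I*l
Q(d, b) = -25 (Q(d, b) = 2 - 1*27 = 2 - 27 = -25)
-84619 + Q(509, m(10, 0)) = -84619 - 25 = -84644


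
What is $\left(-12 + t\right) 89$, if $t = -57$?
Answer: $-6141$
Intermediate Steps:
$\left(-12 + t\right) 89 = \left(-12 - 57\right) 89 = \left(-69\right) 89 = -6141$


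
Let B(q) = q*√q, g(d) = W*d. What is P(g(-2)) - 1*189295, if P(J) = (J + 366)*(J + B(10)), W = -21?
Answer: -172159 + 4080*√10 ≈ -1.5926e+5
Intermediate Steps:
g(d) = -21*d
B(q) = q^(3/2)
P(J) = (366 + J)*(J + 10*√10) (P(J) = (J + 366)*(J + 10^(3/2)) = (366 + J)*(J + 10*√10))
P(g(-2)) - 1*189295 = ((-21*(-2))² + 366*(-21*(-2)) + 3660*√10 + 10*(-21*(-2))*√10) - 1*189295 = (42² + 366*42 + 3660*√10 + 10*42*√10) - 189295 = (1764 + 15372 + 3660*√10 + 420*√10) - 189295 = (17136 + 4080*√10) - 189295 = -172159 + 4080*√10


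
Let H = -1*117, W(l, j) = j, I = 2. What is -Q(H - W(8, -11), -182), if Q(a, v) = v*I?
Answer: 364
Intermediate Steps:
H = -117
Q(a, v) = 2*v (Q(a, v) = v*2 = 2*v)
-Q(H - W(8, -11), -182) = -2*(-182) = -1*(-364) = 364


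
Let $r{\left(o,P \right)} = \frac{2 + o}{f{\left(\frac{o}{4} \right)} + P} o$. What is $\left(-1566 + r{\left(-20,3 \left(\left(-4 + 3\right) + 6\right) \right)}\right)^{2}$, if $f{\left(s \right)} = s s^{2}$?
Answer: $\frac{297976644}{121} \approx 2.4626 \cdot 10^{6}$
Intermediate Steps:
$f{\left(s \right)} = s^{3}$
$r{\left(o,P \right)} = \frac{o \left(2 + o\right)}{P + \frac{o^{3}}{64}}$ ($r{\left(o,P \right)} = \frac{2 + o}{\left(\frac{o}{4}\right)^{3} + P} o = \frac{2 + o}{\frac{o^{3}}{64} + P} o = \frac{2 + o}{P + \frac{o^{3}}{64}} o = \frac{o \left(2 + o\right)}{P + \frac{o^{3}}{64}}$)
$\left(-1566 + r{\left(-20,3 \left(\left(-4 + 3\right) + 6\right) \right)}\right)^{2} = \left(-1566 + 64 \left(-20\right) \frac{1}{\left(-20\right)^{3} + 64 \cdot 3 \left(\left(-4 + 3\right) + 6\right)} \left(2 - 20\right)\right)^{2} = \left(-1566 + 64 \left(-20\right) \frac{1}{-8000 + 64 \cdot 3 \left(-1 + 6\right)} \left(-18\right)\right)^{2} = \left(-1566 + 64 \left(-20\right) \frac{1}{-8000 + 64 \cdot 3 \cdot 5} \left(-18\right)\right)^{2} = \left(-1566 + 64 \left(-20\right) \frac{1}{-8000 + 64 \cdot 15} \left(-18\right)\right)^{2} = \left(-1566 + 64 \left(-20\right) \frac{1}{-8000 + 960} \left(-18\right)\right)^{2} = \left(-1566 + 64 \left(-20\right) \frac{1}{-7040} \left(-18\right)\right)^{2} = \left(-1566 + 64 \left(-20\right) \left(- \frac{1}{7040}\right) \left(-18\right)\right)^{2} = \left(-1566 - \frac{36}{11}\right)^{2} = \left(- \frac{17262}{11}\right)^{2} = \frac{297976644}{121}$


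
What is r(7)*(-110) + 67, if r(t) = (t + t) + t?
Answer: -2243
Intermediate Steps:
r(t) = 3*t (r(t) = 2*t + t = 3*t)
r(7)*(-110) + 67 = (3*7)*(-110) + 67 = 21*(-110) + 67 = -2310 + 67 = -2243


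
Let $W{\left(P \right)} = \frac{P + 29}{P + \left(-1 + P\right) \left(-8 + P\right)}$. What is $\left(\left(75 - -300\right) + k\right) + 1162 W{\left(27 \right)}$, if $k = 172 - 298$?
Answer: $\frac{194801}{521} \approx 373.9$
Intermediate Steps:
$k = -126$ ($k = 172 - 298 = -126$)
$W{\left(P \right)} = \frac{29 + P}{P + \left(-1 + P\right) \left(-8 + P\right)}$
$\left(\left(75 - -300\right) + k\right) + 1162 W{\left(27 \right)} = \left(\left(75 - -300\right) - 126\right) + 1162 \frac{29 + 27}{8 + 27^{2} - 216} = \left(\left(75 + 300\right) - 126\right) + 1162 \frac{1}{8 + 729 - 216} \cdot 56 = \left(375 - 126\right) + 1162 \cdot \frac{1}{521} \cdot 56 = 249 + 1162 \cdot \frac{1}{521} \cdot 56 = 249 + 1162 \cdot \frac{56}{521} = 249 + \frac{65072}{521} = \frac{194801}{521}$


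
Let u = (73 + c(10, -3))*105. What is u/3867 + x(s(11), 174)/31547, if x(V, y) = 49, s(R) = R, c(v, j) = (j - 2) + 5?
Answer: 80665746/40664083 ≈ 1.9837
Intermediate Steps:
c(v, j) = 3 + j (c(v, j) = (-2 + j) + 5 = 3 + j)
u = 7665 (u = (73 + (3 - 3))*105 = (73 + 0)*105 = 73*105 = 7665)
u/3867 + x(s(11), 174)/31547 = 7665/3867 + 49/31547 = 7665*(1/3867) + 49*(1/31547) = 2555/1289 + 49/31547 = 80665746/40664083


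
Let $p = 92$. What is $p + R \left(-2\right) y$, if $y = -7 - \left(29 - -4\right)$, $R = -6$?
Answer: $-388$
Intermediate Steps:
$y = -40$ ($y = -7 - \left(29 + 4\right) = -7 - 33 = -40$)
$p + R \left(-2\right) y = 92 + \left(-6\right) \left(-2\right) \left(-40\right) = 92 + 12 \left(-40\right) = 92 - 480 = -388$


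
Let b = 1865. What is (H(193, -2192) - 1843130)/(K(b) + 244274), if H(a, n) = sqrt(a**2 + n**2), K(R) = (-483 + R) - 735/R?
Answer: -687487490/91629541 + 373*sqrt(4842113)/91629541 ≈ -7.4939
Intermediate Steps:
K(R) = -483 + R - 735/R
(H(193, -2192) - 1843130)/(K(b) + 244274) = (sqrt(193**2 + (-2192)**2) - 1843130)/((-483 + 1865 - 735/1865) + 244274) = (sqrt(37249 + 4804864) - 1843130)/((-483 + 1865 - 735*1/1865) + 244274) = (sqrt(4842113) - 1843130)/((-483 + 1865 - 147/373) + 244274) = (-1843130 + sqrt(4842113))/(515339/373 + 244274) = (-1843130 + sqrt(4842113))/(91629541/373) = (-1843130 + sqrt(4842113))*(373/91629541) = -687487490/91629541 + 373*sqrt(4842113)/91629541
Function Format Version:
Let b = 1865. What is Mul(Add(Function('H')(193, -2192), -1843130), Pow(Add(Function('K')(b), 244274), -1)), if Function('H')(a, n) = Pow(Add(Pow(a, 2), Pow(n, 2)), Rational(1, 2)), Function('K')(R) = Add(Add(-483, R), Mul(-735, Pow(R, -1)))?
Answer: Add(Rational(-687487490, 91629541), Mul(Rational(373, 91629541), Pow(4842113, Rational(1, 2)))) ≈ -7.4939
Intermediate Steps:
Function('K')(R) = Add(-483, R, Mul(-735, Pow(R, -1)))
Mul(Add(Function('H')(193, -2192), -1843130), Pow(Add(Function('K')(b), 244274), -1)) = Mul(Add(Pow(Add(Pow(193, 2), Pow(-2192, 2)), Rational(1, 2)), -1843130), Pow(Add(Add(-483, 1865, Mul(-735, Pow(1865, -1))), 244274), -1)) = Mul(Add(Pow(Add(37249, 4804864), Rational(1, 2)), -1843130), Pow(Add(Add(-483, 1865, Mul(-735, Rational(1, 1865))), 244274), -1)) = Mul(Add(Pow(4842113, Rational(1, 2)), -1843130), Pow(Add(Add(-483, 1865, Rational(-147, 373)), 244274), -1)) = Mul(Add(-1843130, Pow(4842113, Rational(1, 2))), Pow(Add(Rational(515339, 373), 244274), -1)) = Mul(Add(-1843130, Pow(4842113, Rational(1, 2))), Pow(Rational(91629541, 373), -1)) = Mul(Add(-1843130, Pow(4842113, Rational(1, 2))), Rational(373, 91629541)) = Add(Rational(-687487490, 91629541), Mul(Rational(373, 91629541), Pow(4842113, Rational(1, 2))))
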